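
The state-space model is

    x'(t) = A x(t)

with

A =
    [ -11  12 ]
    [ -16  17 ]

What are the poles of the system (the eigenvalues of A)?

1, 5

det(sI - A) = s^2 - (tr A)s + det A, with tr A = (-11) + 17 = 6 and det A = (-11)·17 - 12·(-16) = -187 - (-192) = 5.
So p(s) = det(sI - A) = s^2 - 6s + 5.
Factor s^2 - 6s + 5: two numbers with sum 6 and product 5 are 5 and 1, so s^2 - 6s + 5 = (s - 5)(s - 1).
Hence p(s) = (s - 5) (s - 1), with roots 1, 5.
At least one eigenvalue has non-negative real part, so the system is not asymptotically stable.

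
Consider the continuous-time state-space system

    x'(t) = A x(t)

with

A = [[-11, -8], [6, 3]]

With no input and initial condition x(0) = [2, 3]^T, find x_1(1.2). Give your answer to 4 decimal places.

det(sI - A) = s^2 - (tr A)s + det A, with tr A = (-11) + 3 = -8 and det A = (-11)·3 - (-8)·6 = -33 - (-48) = 15.
So p(s) = det(sI - A) = s^2 + 8s + 15.
Factor s^2 + 8s + 15: two numbers with sum -8 and product 15 are -3 and -5, so s^2 + 8s + 15 = (s + 3)(s + 5).
Hence p(s) = (s + 3) (s + 5), with roots -5, -3.
The eigenvalues -5, -3 are distinct and real, so A is diagonalisable and x(t) = e^{At} x(0) = V diag(e^{λ_i t}) V^{-1} x(0), where the columns of V are the eigenvectors.
λ = -5: A - (-5)I = [[-6, -8], [6, 8]]. Row 1 gives (-6)·v1 + (-8)·v2 = 0, so take v_1 = [4, -3]^T.
λ = -3: A - (-3)I = [[-8, -8], [6, 6]]. Row 1 gives (-8)·v1 + (-8)·v2 = 0, so take v_2 = [1, -1]^T.
V = [v_1 v_2] = [[4, 1], [-3, -1]] has det V = -1, so V^{-1} = adj(V)/det V = [[1, 1], [-3, -4]].
Modal coordinates z(0) = V^{-1} x(0): 1·2 + 1·3 = 5; (-3)·2 + (-4)·3 = -18; so z(0) = [5, -18]^T.
x_1(t) = Σ_i (v_i)_1 · z_i(0) · e^{λ_i t} (row 1 of V times the modal terms).
x_1(1.2) = 4·5·e^{-5·1.2} + 1·(-18)·e^{-3·1.2} = 20·0.002479 + (-18)·0.027324 = -0.4423.

-0.4423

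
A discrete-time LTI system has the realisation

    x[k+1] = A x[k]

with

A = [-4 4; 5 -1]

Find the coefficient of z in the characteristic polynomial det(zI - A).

5

For a 2×2 matrix, det(zI - A) = z^2 - (tr A)z + det A.
tr A = -5, det A = -16.
So p(z) = z^2 + 5z - 16.
The coefficient of z is 5.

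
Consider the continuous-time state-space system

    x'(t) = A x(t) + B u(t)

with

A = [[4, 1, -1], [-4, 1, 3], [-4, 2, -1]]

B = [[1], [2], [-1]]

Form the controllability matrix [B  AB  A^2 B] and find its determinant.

915

AB = [[7], [-5], [1]]
A^2B = [[22], [-30], [-39]]
Controllability matrix C = [B  AB  A^2B] = [[1, 7, 22], [2, -5, -30], [-1, 1, -39]]
Expanding along the first row, det(C) = 1·((-5)·(-39) - (-30)·1) - 7·(2·(-39) - (-30)·(-1)) + 22·(2·1 - (-5)·(-1)) = 1·225 - 7·(-108) + 22·(-3) = 915
Since det(C) ≠ 0, rank(C) = 3 and the system is completely controllable.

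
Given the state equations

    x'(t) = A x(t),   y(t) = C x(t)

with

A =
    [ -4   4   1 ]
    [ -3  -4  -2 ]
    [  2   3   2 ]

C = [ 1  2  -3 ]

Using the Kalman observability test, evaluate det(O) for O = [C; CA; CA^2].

-7220

CA = [[-16, -13, -9]]
CA^2 = [[85, -39, -8]]
Observability matrix O = [C; CA; CA^2] = [[1, 2, -3], [-16, -13, -9], [85, -39, -8]]
Expanding along the first row, det(O) = 1·((-13)·(-8) - (-9)·(-39)) - 2·((-16)·(-8) - (-9)·85) + (-3)·((-16)·(-39) - (-13)·85) = 1·(-247) - 2·893 + (-3)·1729 = -7220
Since det(O) ≠ 0, rank(O) = 3 and the system is completely observable.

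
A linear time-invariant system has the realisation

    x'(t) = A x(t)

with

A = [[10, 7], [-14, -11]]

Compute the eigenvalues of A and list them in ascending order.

det(sI - A) = s^2 - (tr A)s + det A, with tr A = 10 + (-11) = -1 and det A = 10·(-11) - 7·(-14) = -110 - (-98) = -12.
So p(s) = det(sI - A) = s^2 + s - 12.
Factor s^2 + s - 12: two numbers with sum -1 and product -12 are 3 and -4, so s^2 + s - 12 = (s - 3)(s + 4).
Hence p(s) = (s - 3) (s + 4), with roots -4, 3.
At least one eigenvalue has non-negative real part, so the system is not asymptotically stable.

-4, 3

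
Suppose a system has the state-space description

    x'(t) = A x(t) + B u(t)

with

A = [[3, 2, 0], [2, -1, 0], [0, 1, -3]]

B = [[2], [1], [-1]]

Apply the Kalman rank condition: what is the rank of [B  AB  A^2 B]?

AB = [[8], [3], [4]]
A^2B = [[30], [13], [-9]]
Controllability matrix C = [B  AB  A^2B] = [[2, 8, 30], [1, 3, 13], [-1, 4, -9]]
det(C) = 2·(3·(-9) - 13·4) - 8·(1·(-9) - 13·(-1)) + 30·(1·4 - 3·(-1)) = 2·(-79) - 8·4 + 30·7 = 20 ≠ 0, so rank(C) = 3.
rank(C) = 3 = n, so the pair (A, B) is completely controllable.

3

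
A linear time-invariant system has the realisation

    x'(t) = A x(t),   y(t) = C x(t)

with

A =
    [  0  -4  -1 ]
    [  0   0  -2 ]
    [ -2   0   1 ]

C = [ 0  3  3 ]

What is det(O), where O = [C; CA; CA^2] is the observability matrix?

CA = [[-6, 0, -3]]
CA^2 = [[6, 24, 3]]
Observability matrix O = [C; CA; CA^2] = [[0, 3, 3], [-6, 0, -3], [6, 24, 3]]
Expanding along the first row, det(O) = 0·(0·3 - (-3)·24) - 3·((-6)·3 - (-3)·6) + 3·((-6)·24 - 0·6) = 0·72 - 3·0 + 3·(-144) = -432
Since det(O) ≠ 0, rank(O) = 3 and the system is completely observable.

-432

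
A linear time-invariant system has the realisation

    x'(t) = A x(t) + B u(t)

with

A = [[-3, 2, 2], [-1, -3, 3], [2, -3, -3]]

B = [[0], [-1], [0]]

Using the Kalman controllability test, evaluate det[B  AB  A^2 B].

-10

AB = [[-2], [3], [3]]
A^2B = [[18], [2], [-22]]
Controllability matrix C = [B  AB  A^2B] = [[0, -2, 18], [-1, 3, 2], [0, 3, -22]]
Expanding along the first row, det(C) = 0·(3·(-22) - 2·3) - (-2)·((-1)·(-22) - 2·0) + 18·((-1)·3 - 3·0) = 0·(-72) - (-2)·22 + 18·(-3) = -10
Since det(C) ≠ 0, rank(C) = 3 and the system is completely controllable.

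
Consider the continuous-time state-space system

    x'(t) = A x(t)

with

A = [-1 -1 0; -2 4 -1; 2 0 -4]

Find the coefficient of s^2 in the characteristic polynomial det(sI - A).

Expand det(sI - A) for the 3×3 matrix.
p(s) = s^3 + s^2 - 18s - 26.
(Check: constant term = det(-A) = (-1)^3 det A = -26; coefficient of s^2 = -tr A = 1.)
The coefficient of s^2 is 1.

1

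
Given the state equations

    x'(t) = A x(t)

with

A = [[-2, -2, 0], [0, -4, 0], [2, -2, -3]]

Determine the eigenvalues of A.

-4, -3, -2

det(sI - A) = s^3 - (tr A)s^2 + (M11 + M22 + M33)s - det A, where Mii is the 2×2 principal minor of A obtained by deleting row i and column i.
tr A = (-2) + (-4) + (-3) = -9; M11 = (-4)·(-3) - 0·(-2) = 12 - 0 = 12; M22 = (-2)·(-3) - 0·2 = 6 - 0 = 6; M33 = (-2)·(-4) - (-2)·0 = 8 - 0 = 8; sum of minors = 26.
det A = (-2)·((-4)·(-3) - 0·(-2)) - (-2)·(0·(-3) - 0·2) + 0·(0·(-2) - (-4)·2) = (-2)·12 - (-2)·0 + 0·8 = -24.
So p(s) = det(sI - A) = s^3 + 9s^2 + 26s + 24.
Rational-root test: any integer root divides 24. Testing small divisors, s = -2 works: p(-2) = -8 + 36 + (-52) + 24 = 0, so (s + 2) is a factor.
Dividing, p(s) = (s + 2)(s^2 + 7s + 12).
Factor s^2 + 7s + 12: two numbers with sum -7 and product 12 are -3 and -4, so s^2 + 7s + 12 = (s + 3)(s + 4).
Hence p(s) = (s + 2) (s + 3) (s + 4), with roots -4, -3, -2.
All eigenvalues have negative real part, so the system is asymptotically stable.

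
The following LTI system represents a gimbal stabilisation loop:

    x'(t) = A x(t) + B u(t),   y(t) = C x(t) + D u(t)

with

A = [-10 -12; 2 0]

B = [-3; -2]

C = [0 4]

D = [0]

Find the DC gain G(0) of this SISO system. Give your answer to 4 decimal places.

G(0) = C(-A)^{-1}B + D = -C A^{-1} B + D.
det A = 24, so A^{-1} = (1/24)·adj(A) = [[0, 1/2], [-1/12, -5/12]]
A^{-1} B = [-1, 13/12]^T
C A^{-1} B = 13/3
G(0) = D - C A^{-1} B = 0 - (13/3) = -13/3 ≈ -4.3333

-4.3333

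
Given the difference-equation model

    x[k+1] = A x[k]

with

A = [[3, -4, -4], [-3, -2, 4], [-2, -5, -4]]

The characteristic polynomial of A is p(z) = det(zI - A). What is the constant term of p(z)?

Expand det(zI - A) for the 3×3 matrix.
p(z) = z^3 + 3z^2 - 10z - 120.
(Check: constant term = det(-A) = (-1)^3 det A = -120; coefficient of z^2 = -tr A = 3.)
The constant term is -120.

-120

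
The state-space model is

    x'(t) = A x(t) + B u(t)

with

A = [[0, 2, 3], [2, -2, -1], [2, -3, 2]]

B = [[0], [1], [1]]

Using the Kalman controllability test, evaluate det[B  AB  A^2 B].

AB = [[5], [-3], [-1]]
A^2B = [[-9], [17], [17]]
Controllability matrix C = [B  AB  A^2B] = [[0, 5, -9], [1, -3, 17], [1, -1, 17]]
Expanding along the first row, det(C) = 0·((-3)·17 - 17·(-1)) - 5·(1·17 - 17·1) + (-9)·(1·(-1) - (-3)·1) = 0·(-34) - 5·0 + (-9)·2 = -18
Since det(C) ≠ 0, rank(C) = 3 and the system is completely controllable.

-18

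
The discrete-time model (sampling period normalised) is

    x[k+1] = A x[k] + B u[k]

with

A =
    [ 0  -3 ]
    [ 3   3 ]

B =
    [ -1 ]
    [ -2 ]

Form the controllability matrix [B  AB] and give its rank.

AB = [[6], [-9]]
Controllability matrix C = [B  AB] = [[-1, 6], [-2, -9]]
det(C) = (-1)·(-9) - 6·(-2) = 9 - (-12) = 21 ≠ 0, so rank(C) = 2.
rank(C) = 2 = n, so the pair (A, B) is completely controllable.

2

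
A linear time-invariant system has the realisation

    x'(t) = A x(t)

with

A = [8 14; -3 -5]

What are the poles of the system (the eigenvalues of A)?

1, 2

det(sI - A) = s^2 - (tr A)s + det A, with tr A = 8 + (-5) = 3 and det A = 8·(-5) - 14·(-3) = -40 - (-42) = 2.
So p(s) = det(sI - A) = s^2 - 3s + 2.
Factor s^2 - 3s + 2: two numbers with sum 3 and product 2 are 2 and 1, so s^2 - 3s + 2 = (s - 2)(s - 1).
Hence p(s) = (s - 2) (s - 1), with roots 1, 2.
At least one eigenvalue has non-negative real part, so the system is not asymptotically stable.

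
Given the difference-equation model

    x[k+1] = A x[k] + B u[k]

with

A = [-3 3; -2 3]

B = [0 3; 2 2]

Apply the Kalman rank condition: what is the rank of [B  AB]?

2

AB = [[6, -3], [6, 0]]
Controllability matrix C = [B  AB] = [[0, 3, 6, -3], [2, 2, 6, 0]]
Take the 2×2 submatrix of C formed by columns 1, 2: [[0, 3], [2, 2]]. Its determinant is 0·2 - 3·2 = 0 - 6 = -6 ≠ 0.
So rank(C) ≥ 2; since C has 2 rows, rank(C) = 2.
rank(C) = 2 = n, so the pair (A, B) is completely controllable.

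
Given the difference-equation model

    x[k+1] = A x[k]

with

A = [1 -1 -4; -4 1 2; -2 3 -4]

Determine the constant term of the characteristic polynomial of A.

-50

Expand det(zI - A) for the 3×3 matrix.
p(z) = z^3 + 2z^2 - 25z - 50.
(Check: constant term = det(-A) = (-1)^3 det A = -50; coefficient of z^2 = -tr A = 2.)
The constant term is -50.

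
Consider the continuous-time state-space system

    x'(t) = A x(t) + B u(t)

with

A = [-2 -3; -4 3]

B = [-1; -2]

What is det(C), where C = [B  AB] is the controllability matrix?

18

AB = [[8], [-2]]
Controllability matrix C = [B  AB] = [[-1, 8], [-2, -2]]
det(C) = (-1)·(-2) - 8·(-2) = 2 - (-16) = 18
Since det(C) ≠ 0, rank(C) = 2 and the system is completely controllable.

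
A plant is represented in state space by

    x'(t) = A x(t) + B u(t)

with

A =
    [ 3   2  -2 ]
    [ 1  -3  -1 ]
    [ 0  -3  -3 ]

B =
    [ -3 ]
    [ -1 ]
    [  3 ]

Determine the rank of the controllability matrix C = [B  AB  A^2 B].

3

AB = [[-17], [-3], [-6]]
A^2B = [[-45], [-2], [27]]
Controllability matrix C = [B  AB  A^2B] = [[-3, -17, -45], [-1, -3, -2], [3, -6, 27]]
det(C) = (-3)·((-3)·27 - (-2)·(-6)) - (-17)·((-1)·27 - (-2)·3) + (-45)·((-1)·(-6) - (-3)·3) = (-3)·(-93) - (-17)·(-21) + (-45)·15 = -753 ≠ 0, so rank(C) = 3.
rank(C) = 3 = n, so the pair (A, B) is completely controllable.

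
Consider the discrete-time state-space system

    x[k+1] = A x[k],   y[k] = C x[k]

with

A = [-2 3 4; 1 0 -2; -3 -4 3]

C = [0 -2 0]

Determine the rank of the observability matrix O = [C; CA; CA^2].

3

CA = [[-2, 0, 4]]
CA^2 = [[-8, -22, 4]]
Observability matrix O = [C; CA; CA^2] = [[0, -2, 0], [-2, 0, 4], [-8, -22, 4]]
det(O) = 0·(0·4 - 4·(-22)) - (-2)·((-2)·4 - 4·(-8)) + 0·((-2)·(-22) - 0·(-8)) = 0·88 - (-2)·24 + 0·44 = 48 ≠ 0, so rank(O) = 3.
rank(O) = 3 = n, so the pair (A, C) is completely observable.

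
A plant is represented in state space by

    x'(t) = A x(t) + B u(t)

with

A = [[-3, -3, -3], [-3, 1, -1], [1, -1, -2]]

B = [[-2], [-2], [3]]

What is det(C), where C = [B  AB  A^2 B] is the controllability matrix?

AB = [[3], [1], [-6]]
A^2B = [[6], [-2], [14]]
Controllability matrix C = [B  AB  A^2B] = [[-2, 3, 6], [-2, 1, -2], [3, -6, 14]]
Expanding along the first row, det(C) = (-2)·(1·14 - (-2)·(-6)) - 3·((-2)·14 - (-2)·3) + 6·((-2)·(-6) - 1·3) = (-2)·2 - 3·(-22) + 6·9 = 116
Since det(C) ≠ 0, rank(C) = 3 and the system is completely controllable.

116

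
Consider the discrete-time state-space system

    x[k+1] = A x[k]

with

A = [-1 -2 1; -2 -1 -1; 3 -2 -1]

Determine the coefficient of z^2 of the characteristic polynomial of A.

Expand det(zI - A) for the 3×3 matrix.
p(z) = z^3 + 3z^2 - 6z - 18.
(Check: constant term = det(-A) = (-1)^3 det A = -18; coefficient of z^2 = -tr A = 3.)
The coefficient of z^2 is 3.

3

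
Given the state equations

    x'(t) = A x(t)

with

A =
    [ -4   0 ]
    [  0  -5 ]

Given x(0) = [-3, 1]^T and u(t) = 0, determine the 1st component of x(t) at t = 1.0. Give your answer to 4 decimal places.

det(sI - A) = s^2 - (tr A)s + det A, with tr A = (-4) + (-5) = -9 and det A = (-4)·(-5) - 0·0 = 20 - 0 = 20.
So p(s) = det(sI - A) = s^2 + 9s + 20.
Factor s^2 + 9s + 20: two numbers with sum -9 and product 20 are -4 and -5, so s^2 + 9s + 20 = (s + 4)(s + 5).
Hence p(s) = (s + 4) (s + 5), with roots -5, -4.
The eigenvalues -5, -4 are distinct and real, so A is diagonalisable and x(t) = e^{At} x(0) = V diag(e^{λ_i t}) V^{-1} x(0), where the columns of V are the eigenvectors.
λ = -5: A - (-5)I = [[1, 0], [0, 0]]. Row 1 gives 1·v1 + 0·v2 = 0, so take v_1 = [0, -1]^T.
λ = -4: A - (-4)I = [[0, 0], [0, -1]]. Row 2 gives 0·v1 + (-1)·v2 = 0, so take v_2 = [1, 0]^T.
V = [v_1 v_2] = [[0, 1], [-1, 0]] has det V = 1, so V^{-1} = adj(V)/det V = [[0, -1], [1, 0]].
Modal coordinates z(0) = V^{-1} x(0): 0·(-3) + (-1)·1 = -1; 1·(-3) + 0·1 = -3; so z(0) = [-1, -3]^T.
x_1(t) = Σ_i (v_i)_1 · z_i(0) · e^{λ_i t} (row 1 of V times the modal terms).
x_1(1.0) = 0·(-1)·e^{-5·1.0} + 1·(-3)·e^{-4·1.0} = 0·0.006738 + (-3)·0.018316 = -0.0549.

-0.0549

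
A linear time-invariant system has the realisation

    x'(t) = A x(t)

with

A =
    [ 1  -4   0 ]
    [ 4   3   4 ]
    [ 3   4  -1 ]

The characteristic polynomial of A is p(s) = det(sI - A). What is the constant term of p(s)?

83

Expand det(sI - A) for the 3×3 matrix.
p(s) = s^3 - 3s^2 - s + 83.
(Check: constant term = det(-A) = (-1)^3 det A = 83; coefficient of s^2 = -tr A = -3.)
The constant term is 83.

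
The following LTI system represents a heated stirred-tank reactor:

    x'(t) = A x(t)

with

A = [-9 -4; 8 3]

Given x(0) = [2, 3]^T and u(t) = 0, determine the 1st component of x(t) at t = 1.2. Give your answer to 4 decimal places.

det(sI - A) = s^2 - (tr A)s + det A, with tr A = (-9) + 3 = -6 and det A = (-9)·3 - (-4)·8 = -27 - (-32) = 5.
So p(s) = det(sI - A) = s^2 + 6s + 5.
Factor s^2 + 6s + 5: two numbers with sum -6 and product 5 are -1 and -5, so s^2 + 6s + 5 = (s + 1)(s + 5).
Hence p(s) = (s + 1) (s + 5), with roots -5, -1.
The eigenvalues -5, -1 are distinct and real, so A is diagonalisable and x(t) = e^{At} x(0) = V diag(e^{λ_i t}) V^{-1} x(0), where the columns of V are the eigenvectors.
λ = -5: A - (-5)I = [[-4, -4], [8, 8]]. Row 1 gives (-4)·v1 + (-4)·v2 = 0, so take v_1 = [1, -1]^T.
λ = -1: A - (-1)I = [[-8, -4], [8, 4]]. Row 1 gives (-8)·v1 + (-4)·v2 = 0, so take v_2 = [1, -2]^T.
V = [v_1 v_2] = [[1, 1], [-1, -2]] has det V = -1, so V^{-1} = adj(V)/det V = [[2, 1], [-1, -1]].
Modal coordinates z(0) = V^{-1} x(0): 2·2 + 1·3 = 7; (-1)·2 + (-1)·3 = -5; so z(0) = [7, -5]^T.
x_1(t) = Σ_i (v_i)_1 · z_i(0) · e^{λ_i t} (row 1 of V times the modal terms).
x_1(1.2) = 1·7·e^{-5·1.2} + 1·(-5)·e^{-1·1.2} = 7·0.002479 + (-5)·0.301194 = -1.4886.

-1.4886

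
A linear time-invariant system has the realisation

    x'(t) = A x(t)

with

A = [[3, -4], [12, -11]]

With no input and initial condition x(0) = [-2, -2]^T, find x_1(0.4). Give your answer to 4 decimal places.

-0.9341

det(sI - A) = s^2 - (tr A)s + det A, with tr A = 3 + (-11) = -8 and det A = 3·(-11) - (-4)·12 = -33 - (-48) = 15.
So p(s) = det(sI - A) = s^2 + 8s + 15.
Factor s^2 + 8s + 15: two numbers with sum -8 and product 15 are -3 and -5, so s^2 + 8s + 15 = (s + 3)(s + 5).
Hence p(s) = (s + 3) (s + 5), with roots -5, -3.
The eigenvalues -5, -3 are distinct and real, so A is diagonalisable and x(t) = e^{At} x(0) = V diag(e^{λ_i t}) V^{-1} x(0), where the columns of V are the eigenvectors.
λ = -5: A - (-5)I = [[8, -4], [12, -6]]. Row 1 gives 8·v1 + (-4)·v2 = 0, so take v_1 = [-1, -2]^T.
λ = -3: A - (-3)I = [[6, -4], [12, -8]]. Row 1 gives 6·v1 + (-4)·v2 = 0, so take v_2 = [2, 3]^T.
V = [v_1 v_2] = [[-1, 2], [-2, 3]] has det V = 1, so V^{-1} = adj(V)/det V = [[3, -2], [2, -1]].
Modal coordinates z(0) = V^{-1} x(0): 3·(-2) + (-2)·(-2) = -2; 2·(-2) + (-1)·(-2) = -2; so z(0) = [-2, -2]^T.
x_1(t) = Σ_i (v_i)_1 · z_i(0) · e^{λ_i t} (row 1 of V times the modal terms).
x_1(0.4) = (-1)·(-2)·e^{-5·0.4} + 2·(-2)·e^{-3·0.4} = 2·0.135335 + (-4)·0.301194 = -0.9341.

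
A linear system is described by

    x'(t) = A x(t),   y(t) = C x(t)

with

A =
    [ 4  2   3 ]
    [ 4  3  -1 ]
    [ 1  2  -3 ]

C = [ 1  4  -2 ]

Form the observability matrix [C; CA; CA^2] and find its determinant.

CA = [[18, 10, 5]]
CA^2 = [[117, 76, 29]]
Observability matrix O = [C; CA; CA^2] = [[1, 4, -2], [18, 10, 5], [117, 76, 29]]
Expanding along the first row, det(O) = 1·(10·29 - 5·76) - 4·(18·29 - 5·117) + (-2)·(18·76 - 10·117) = 1·(-90) - 4·(-63) + (-2)·198 = -234
Since det(O) ≠ 0, rank(O) = 3 and the system is completely observable.

-234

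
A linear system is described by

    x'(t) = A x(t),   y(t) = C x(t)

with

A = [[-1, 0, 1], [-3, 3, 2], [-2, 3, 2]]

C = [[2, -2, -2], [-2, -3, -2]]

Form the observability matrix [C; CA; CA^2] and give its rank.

CA = [[8, -12, -6], [15, -15, -12]]
CA^2 = [[40, -54, -28], [54, -81, -39]]
Observability matrix O = [C; CA; CA^2] = [[2, -2, -2], [-2, -3, -2], [8, -12, -6], [15, -15, -12], [40, -54, -28], [54, -81, -39]]
Take the 3×3 submatrix of O formed by rows 1, 2, 3: [[2, -2, -2], [-2, -3, -2], [8, -12, -6]]. Its determinant is 2·((-3)·(-6) - (-2)·(-12)) - (-2)·((-2)·(-6) - (-2)·8) + (-2)·((-2)·(-12) - (-3)·8) = 2·(-6) - (-2)·28 + (-2)·48 = -52 ≠ 0.
So rank(O) ≥ 3; since O has 3 columns, rank(O) = 3.
rank(O) = 3 = n, so the pair (A, C) is completely observable.

3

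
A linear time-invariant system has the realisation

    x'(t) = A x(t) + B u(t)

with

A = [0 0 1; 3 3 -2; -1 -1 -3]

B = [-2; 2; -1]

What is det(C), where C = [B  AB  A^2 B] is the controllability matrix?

AB = [[-1], [2], [3]]
A^2B = [[3], [-3], [-10]]
Controllability matrix C = [B  AB  A^2B] = [[-2, -1, 3], [2, 2, -3], [-1, 3, -10]]
Expanding along the first row, det(C) = (-2)·(2·(-10) - (-3)·3) - (-1)·(2·(-10) - (-3)·(-1)) + 3·(2·3 - 2·(-1)) = (-2)·(-11) - (-1)·(-23) + 3·8 = 23
Since det(C) ≠ 0, rank(C) = 3 and the system is completely controllable.

23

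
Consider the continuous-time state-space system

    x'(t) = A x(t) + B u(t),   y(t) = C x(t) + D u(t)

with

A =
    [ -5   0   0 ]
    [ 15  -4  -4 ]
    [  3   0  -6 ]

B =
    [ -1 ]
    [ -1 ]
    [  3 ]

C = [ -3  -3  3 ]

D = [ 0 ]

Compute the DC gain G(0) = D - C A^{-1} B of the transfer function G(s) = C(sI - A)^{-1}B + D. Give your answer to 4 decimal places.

6.0000

G(0) = C(-A)^{-1}B + D = -C A^{-1} B + D.
det A = -120, so A^{-1} = (1/-120)·adj(A) = [[-1/5, 0, 0], [-13/20, -1/4, 1/6], [-1/10, 0, -1/6]]
A^{-1} B = [1/5, 7/5, -2/5]^T
C A^{-1} B = -6
G(0) = D - C A^{-1} B = 0 - (-6) = 6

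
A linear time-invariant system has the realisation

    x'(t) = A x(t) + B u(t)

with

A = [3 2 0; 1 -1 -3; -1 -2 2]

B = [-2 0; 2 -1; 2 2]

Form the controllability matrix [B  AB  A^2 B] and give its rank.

3

AB = [[-2, -2], [-10, -5], [2, 6]]
A^2B = [[-26, -16], [2, -15], [26, 24]]
Controllability matrix C = [B  AB  A^2B] = [[-2, 0, -2, -2, -26, -16], [2, -1, -10, -5, 2, -15], [2, 2, 2, 6, 26, 24]]
Take the 3×3 submatrix of C formed by columns 1, 2, 3: [[-2, 0, -2], [2, -1, -10], [2, 2, 2]]. Its determinant is (-2)·((-1)·2 - (-10)·2) - 0·(2·2 - (-10)·2) + (-2)·(2·2 - (-1)·2) = (-2)·18 - 0·24 + (-2)·6 = -48 ≠ 0.
So rank(C) ≥ 3; since C has 3 rows, rank(C) = 3.
rank(C) = 3 = n, so the pair (A, B) is completely controllable.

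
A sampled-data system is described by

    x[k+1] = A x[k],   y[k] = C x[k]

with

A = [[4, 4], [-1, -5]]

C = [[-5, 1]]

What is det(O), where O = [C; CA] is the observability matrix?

146

CA = [[-21, -25]]
Observability matrix O = [C; CA] = [[-5, 1], [-21, -25]]
det(O) = (-5)·(-25) - 1·(-21) = 125 - (-21) = 146
Since det(O) ≠ 0, rank(O) = 2 and the system is completely observable.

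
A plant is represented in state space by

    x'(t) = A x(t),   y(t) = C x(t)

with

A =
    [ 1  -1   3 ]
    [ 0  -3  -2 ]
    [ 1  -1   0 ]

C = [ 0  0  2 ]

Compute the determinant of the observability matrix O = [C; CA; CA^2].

CA = [[2, -2, 0]]
CA^2 = [[2, 4, 10]]
Observability matrix O = [C; CA; CA^2] = [[0, 0, 2], [2, -2, 0], [2, 4, 10]]
Expanding along the first row, det(O) = 0·((-2)·10 - 0·4) - 0·(2·10 - 0·2) + 2·(2·4 - (-2)·2) = 0·(-20) - 0·20 + 2·12 = 24
Since det(O) ≠ 0, rank(O) = 3 and the system is completely observable.

24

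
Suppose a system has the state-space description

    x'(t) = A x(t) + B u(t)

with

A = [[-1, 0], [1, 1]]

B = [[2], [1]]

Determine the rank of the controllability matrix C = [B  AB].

2

AB = [[-2], [3]]
Controllability matrix C = [B  AB] = [[2, -2], [1, 3]]
det(C) = 2·3 - (-2)·1 = 6 - (-2) = 8 ≠ 0, so rank(C) = 2.
rank(C) = 2 = n, so the pair (A, B) is completely controllable.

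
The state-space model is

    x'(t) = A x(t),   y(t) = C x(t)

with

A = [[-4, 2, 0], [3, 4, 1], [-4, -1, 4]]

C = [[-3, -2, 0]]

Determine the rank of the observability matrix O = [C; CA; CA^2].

CA = [[6, -14, -2]]
CA^2 = [[-58, -42, -22]]
Observability matrix O = [C; CA; CA^2] = [[-3, -2, 0], [6, -14, -2], [-58, -42, -22]]
det(O) = (-3)·((-14)·(-22) - (-2)·(-42)) - (-2)·(6·(-22) - (-2)·(-58)) + 0·(6·(-42) - (-14)·(-58)) = (-3)·224 - (-2)·(-248) + 0·(-1064) = -1168 ≠ 0, so rank(O) = 3.
rank(O) = 3 = n, so the pair (A, C) is completely observable.

3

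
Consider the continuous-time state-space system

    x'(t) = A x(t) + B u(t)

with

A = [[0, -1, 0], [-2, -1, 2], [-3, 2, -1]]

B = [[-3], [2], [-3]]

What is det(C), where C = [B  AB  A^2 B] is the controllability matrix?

1964

AB = [[-2], [-2], [16]]
A^2B = [[2], [38], [-14]]
Controllability matrix C = [B  AB  A^2B] = [[-3, -2, 2], [2, -2, 38], [-3, 16, -14]]
Expanding along the first row, det(C) = (-3)·((-2)·(-14) - 38·16) - (-2)·(2·(-14) - 38·(-3)) + 2·(2·16 - (-2)·(-3)) = (-3)·(-580) - (-2)·86 + 2·26 = 1964
Since det(C) ≠ 0, rank(C) = 3 and the system is completely controllable.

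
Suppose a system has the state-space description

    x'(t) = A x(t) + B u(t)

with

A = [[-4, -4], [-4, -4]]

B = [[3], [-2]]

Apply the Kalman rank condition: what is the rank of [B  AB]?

2

AB = [[-4], [-4]]
Controllability matrix C = [B  AB] = [[3, -4], [-2, -4]]
det(C) = 3·(-4) - (-4)·(-2) = -12 - 8 = -20 ≠ 0, so rank(C) = 2.
rank(C) = 2 = n, so the pair (A, B) is completely controllable.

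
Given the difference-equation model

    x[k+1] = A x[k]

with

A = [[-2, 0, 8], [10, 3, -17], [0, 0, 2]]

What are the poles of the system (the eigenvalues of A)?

-2, 2, 3

det(zI - A) = z^3 - (tr A)z^2 + (M11 + M22 + M33)z - det A, where Mii is the 2×2 principal minor of A obtained by deleting row i and column i.
tr A = (-2) + 3 + 2 = 3; M11 = 3·2 - (-17)·0 = 6 - 0 = 6; M22 = (-2)·2 - 8·0 = -4 - 0 = -4; M33 = (-2)·3 - 0·10 = -6 - 0 = -6; sum of minors = -4.
det A = (-2)·(3·2 - (-17)·0) - 0·(10·2 - (-17)·0) + 8·(10·0 - 3·0) = (-2)·6 - 0·20 + 8·0 = -12.
So p(z) = det(zI - A) = z^3 - 3z^2 - 4z + 12.
Rational-root test: any integer root divides 12. Testing small divisors, z = -2 works: p(-2) = -8 + (-12) + 8 + 12 = 0, so (z + 2) is a factor.
Dividing, p(z) = (z + 2)(z^2 - 5z + 6).
Factor z^2 - 5z + 6: two numbers with sum 5 and product 6 are 3 and 2, so z^2 - 5z + 6 = (z - 3)(z - 2).
Hence p(z) = (z - 3) (z - 2) (z + 2), with roots -2, 2, 3.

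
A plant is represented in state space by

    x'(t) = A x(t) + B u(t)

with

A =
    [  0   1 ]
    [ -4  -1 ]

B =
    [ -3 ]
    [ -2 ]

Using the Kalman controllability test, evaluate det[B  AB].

AB = [[-2], [14]]
Controllability matrix C = [B  AB] = [[-3, -2], [-2, 14]]
det(C) = (-3)·14 - (-2)·(-2) = -42 - 4 = -46
Since det(C) ≠ 0, rank(C) = 2 and the system is completely controllable.

-46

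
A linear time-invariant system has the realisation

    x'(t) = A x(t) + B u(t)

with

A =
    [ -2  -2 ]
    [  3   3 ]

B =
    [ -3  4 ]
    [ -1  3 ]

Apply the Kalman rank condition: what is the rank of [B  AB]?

2

AB = [[8, -14], [-12, 21]]
Controllability matrix C = [B  AB] = [[-3, 4, 8, -14], [-1, 3, -12, 21]]
Take the 2×2 submatrix of C formed by columns 1, 2: [[-3, 4], [-1, 3]]. Its determinant is (-3)·3 - 4·(-1) = -9 - (-4) = -5 ≠ 0.
So rank(C) ≥ 2; since C has 2 rows, rank(C) = 2.
rank(C) = 2 = n, so the pair (A, B) is completely controllable.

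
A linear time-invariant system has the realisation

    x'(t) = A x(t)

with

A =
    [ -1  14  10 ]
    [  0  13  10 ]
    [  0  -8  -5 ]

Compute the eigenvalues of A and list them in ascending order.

det(sI - A) = s^3 - (tr A)s^2 + (M11 + M22 + M33)s - det A, where Mii is the 2×2 principal minor of A obtained by deleting row i and column i.
tr A = (-1) + 13 + (-5) = 7; M11 = 13·(-5) - 10·(-8) = -65 - (-80) = 15; M22 = (-1)·(-5) - 10·0 = 5 - 0 = 5; M33 = (-1)·13 - 14·0 = -13 - 0 = -13; sum of minors = 7.
det A = (-1)·(13·(-5) - 10·(-8)) - 14·(0·(-5) - 10·0) + 10·(0·(-8) - 13·0) = (-1)·15 - 14·0 + 10·0 = -15.
So p(s) = det(sI - A) = s^3 - 7s^2 + 7s + 15.
Rational-root test: any integer root divides 15. Testing small divisors, s = -1 works: p(-1) = -1 + (-7) + (-7) + 15 = 0, so (s + 1) is a factor.
Dividing, p(s) = (s + 1)(s^2 - 8s + 15).
Factor s^2 - 8s + 15: two numbers with sum 8 and product 15 are 5 and 3, so s^2 - 8s + 15 = (s - 5)(s - 3).
Hence p(s) = (s - 5) (s - 3) (s + 1), with roots -1, 3, 5.
At least one eigenvalue has non-negative real part, so the system is not asymptotically stable.

-1, 3, 5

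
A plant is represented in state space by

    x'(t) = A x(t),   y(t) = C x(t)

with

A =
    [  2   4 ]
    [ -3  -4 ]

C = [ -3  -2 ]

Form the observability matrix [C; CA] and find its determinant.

12

CA = [[0, -4]]
Observability matrix O = [C; CA] = [[-3, -2], [0, -4]]
det(O) = (-3)·(-4) - (-2)·0 = 12 - 0 = 12
Since det(O) ≠ 0, rank(O) = 2 and the system is completely observable.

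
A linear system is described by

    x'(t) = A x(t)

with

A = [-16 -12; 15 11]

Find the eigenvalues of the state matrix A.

det(sI - A) = s^2 - (tr A)s + det A, with tr A = (-16) + 11 = -5 and det A = (-16)·11 - (-12)·15 = -176 - (-180) = 4.
So p(s) = det(sI - A) = s^2 + 5s + 4.
Factor s^2 + 5s + 4: two numbers with sum -5 and product 4 are -1 and -4, so s^2 + 5s + 4 = (s + 1)(s + 4).
Hence p(s) = (s + 1) (s + 4), with roots -4, -1.
All eigenvalues have negative real part, so the system is asymptotically stable.

-4, -1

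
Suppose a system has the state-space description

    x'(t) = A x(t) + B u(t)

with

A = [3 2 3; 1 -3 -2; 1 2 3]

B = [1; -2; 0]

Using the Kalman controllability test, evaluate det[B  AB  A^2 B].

AB = [[-1], [7], [-3]]
A^2B = [[2], [-16], [4]]
Controllability matrix C = [B  AB  A^2B] = [[1, -1, 2], [-2, 7, -16], [0, -3, 4]]
Expanding along the first row, det(C) = 1·(7·4 - (-16)·(-3)) - (-1)·((-2)·4 - (-16)·0) + 2·((-2)·(-3) - 7·0) = 1·(-20) - (-1)·(-8) + 2·6 = -16
Since det(C) ≠ 0, rank(C) = 3 and the system is completely controllable.

-16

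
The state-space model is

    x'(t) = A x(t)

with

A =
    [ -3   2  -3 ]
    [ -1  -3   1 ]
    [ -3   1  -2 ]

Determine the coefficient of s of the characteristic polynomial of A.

Expand det(sI - A) for the 3×3 matrix.
p(s) = s^3 + 8s^2 + 13s - 5.
(Check: constant term = det(-A) = (-1)^3 det A = -5; coefficient of s^2 = -tr A = 8.)
The coefficient of s is 13.

13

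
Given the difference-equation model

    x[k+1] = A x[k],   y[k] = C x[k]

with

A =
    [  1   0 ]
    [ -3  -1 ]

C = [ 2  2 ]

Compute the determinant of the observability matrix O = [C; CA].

4

CA = [[-4, -2]]
Observability matrix O = [C; CA] = [[2, 2], [-4, -2]]
det(O) = 2·(-2) - 2·(-4) = -4 - (-8) = 4
Since det(O) ≠ 0, rank(O) = 2 and the system is completely observable.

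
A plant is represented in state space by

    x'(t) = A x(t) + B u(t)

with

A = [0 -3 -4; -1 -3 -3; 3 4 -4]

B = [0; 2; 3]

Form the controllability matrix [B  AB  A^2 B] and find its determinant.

AB = [[-18], [-15], [-4]]
A^2B = [[61], [75], [-98]]
Controllability matrix C = [B  AB  A^2B] = [[0, -18, 61], [2, -15, 75], [3, -4, -98]]
Expanding along the first row, det(C) = 0·((-15)·(-98) - 75·(-4)) - (-18)·(2·(-98) - 75·3) + 61·(2·(-4) - (-15)·3) = 0·1770 - (-18)·(-421) + 61·37 = -5321
Since det(C) ≠ 0, rank(C) = 3 and the system is completely controllable.

-5321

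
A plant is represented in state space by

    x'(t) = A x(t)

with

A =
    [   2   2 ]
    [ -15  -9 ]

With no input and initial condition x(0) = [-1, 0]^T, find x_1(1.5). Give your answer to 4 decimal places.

-0.0543

det(sI - A) = s^2 - (tr A)s + det A, with tr A = 2 + (-9) = -7 and det A = 2·(-9) - 2·(-15) = -18 - (-30) = 12.
So p(s) = det(sI - A) = s^2 + 7s + 12.
Factor s^2 + 7s + 12: two numbers with sum -7 and product 12 are -3 and -4, so s^2 + 7s + 12 = (s + 3)(s + 4).
Hence p(s) = (s + 3) (s + 4), with roots -4, -3.
The eigenvalues -4, -3 are distinct and real, so A is diagonalisable and x(t) = e^{At} x(0) = V diag(e^{λ_i t}) V^{-1} x(0), where the columns of V are the eigenvectors.
λ = -4: A - (-4)I = [[6, 2], [-15, -5]]. Row 1 gives 6·v1 + 2·v2 = 0, so take v_1 = [1, -3]^T.
λ = -3: A - (-3)I = [[5, 2], [-15, -6]]. Row 1 gives 5·v1 + 2·v2 = 0, so take v_2 = [2, -5]^T.
V = [v_1 v_2] = [[1, 2], [-3, -5]] has det V = 1, so V^{-1} = adj(V)/det V = [[-5, -2], [3, 1]].
Modal coordinates z(0) = V^{-1} x(0): (-5)·(-1) + (-2)·0 = 5; 3·(-1) + 1·0 = -3; so z(0) = [5, -3]^T.
x_1(t) = Σ_i (v_i)_1 · z_i(0) · e^{λ_i t} (row 1 of V times the modal terms).
x_1(1.5) = 1·5·e^{-4·1.5} + 2·(-3)·e^{-3·1.5} = 5·0.002479 + (-6)·0.011109 = -0.0543.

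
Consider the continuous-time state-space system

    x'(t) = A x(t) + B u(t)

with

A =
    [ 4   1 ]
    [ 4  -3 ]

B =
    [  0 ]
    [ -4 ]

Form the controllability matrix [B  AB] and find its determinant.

-16

AB = [[-4], [12]]
Controllability matrix C = [B  AB] = [[0, -4], [-4, 12]]
det(C) = 0·12 - (-4)·(-4) = 0 - 16 = -16
Since det(C) ≠ 0, rank(C) = 2 and the system is completely controllable.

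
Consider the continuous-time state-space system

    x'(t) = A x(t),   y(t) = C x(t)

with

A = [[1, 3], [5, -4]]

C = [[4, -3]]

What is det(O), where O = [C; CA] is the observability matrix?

63

CA = [[-11, 24]]
Observability matrix O = [C; CA] = [[4, -3], [-11, 24]]
det(O) = 4·24 - (-3)·(-11) = 96 - 33 = 63
Since det(O) ≠ 0, rank(O) = 2 and the system is completely observable.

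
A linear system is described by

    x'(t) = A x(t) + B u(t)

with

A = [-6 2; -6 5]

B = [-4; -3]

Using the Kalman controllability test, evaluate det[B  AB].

AB = [[18], [9]]
Controllability matrix C = [B  AB] = [[-4, 18], [-3, 9]]
det(C) = (-4)·9 - 18·(-3) = -36 - (-54) = 18
Since det(C) ≠ 0, rank(C) = 2 and the system is completely controllable.

18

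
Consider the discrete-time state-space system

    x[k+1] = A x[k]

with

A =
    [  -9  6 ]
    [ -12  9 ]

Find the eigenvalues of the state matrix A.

det(zI - A) = z^2 - (tr A)z + det A, with tr A = (-9) + 9 = 0 and det A = (-9)·9 - 6·(-12) = -81 - (-72) = -9.
So p(z) = det(zI - A) = z^2 - 9.
Factor z^2 - 9: two numbers with sum 0 and product -9 are 3 and -3, so z^2 - 9 = (z - 3)(z + 3).
Hence p(z) = (z - 3) (z + 3), with roots -3, 3.

-3, 3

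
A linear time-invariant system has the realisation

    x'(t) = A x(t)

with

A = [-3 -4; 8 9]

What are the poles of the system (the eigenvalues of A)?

det(sI - A) = s^2 - (tr A)s + det A, with tr A = (-3) + 9 = 6 and det A = (-3)·9 - (-4)·8 = -27 - (-32) = 5.
So p(s) = det(sI - A) = s^2 - 6s + 5.
Factor s^2 - 6s + 5: two numbers with sum 6 and product 5 are 5 and 1, so s^2 - 6s + 5 = (s - 5)(s - 1).
Hence p(s) = (s - 5) (s - 1), with roots 1, 5.
At least one eigenvalue has non-negative real part, so the system is not asymptotically stable.

1, 5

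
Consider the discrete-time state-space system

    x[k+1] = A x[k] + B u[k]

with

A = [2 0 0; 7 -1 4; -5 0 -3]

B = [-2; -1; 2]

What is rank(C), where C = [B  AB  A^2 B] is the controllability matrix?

2

AB = [[-4], [-5], [4]]
A^2B = [[-8], [-7], [8]]
Controllability matrix C = [B  AB  A^2B] = [[-2, -4, -8], [-1, -5, -7], [2, 4, 8]]
The rows r1, r2, r3 of C are linearly dependent: r1 + r3 = 0 (check each entry), so rank(C) ≤ 2.
The 2×2 minor from rows 1, 2, columns 1, 2 is (-2)·(-5) - (-4)·(-1) = 10 - 4 = 6 ≠ 0, so rank(C) = 2.
rank(C) = 2 < n = 3, so the pair (A, B) is not completely controllable.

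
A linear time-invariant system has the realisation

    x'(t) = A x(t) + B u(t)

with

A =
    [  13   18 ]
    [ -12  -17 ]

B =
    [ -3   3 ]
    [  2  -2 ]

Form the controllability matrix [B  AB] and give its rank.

AB = [[-3, 3], [2, -2]]
Controllability matrix C = [B  AB] = [[-3, 3, -3, 3], [2, -2, 2, -2]]
Every column of C is a scalar multiple of column 1 = [-3, 2] (multipliers 1, -1, 1, -1), so the columns span a one-dimensional space.
C ≠ 0, hence rank(C) = 1.
rank(C) = 1 < n = 2, so the pair (A, B) is not completely controllable.

1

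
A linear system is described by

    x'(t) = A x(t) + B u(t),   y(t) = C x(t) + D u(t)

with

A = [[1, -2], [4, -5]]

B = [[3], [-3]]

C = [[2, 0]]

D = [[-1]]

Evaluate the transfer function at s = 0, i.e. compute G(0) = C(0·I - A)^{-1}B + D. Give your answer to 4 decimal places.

G(0) = C(-A)^{-1}B + D = -C A^{-1} B + D.
det A = 3, so A^{-1} = (1/3)·adj(A) = [[-5/3, 2/3], [-4/3, 1/3]]
A^{-1} B = [-7, -5]^T
C A^{-1} B = -14
G(0) = D - C A^{-1} B = -1 - (-14) = 13

13.0000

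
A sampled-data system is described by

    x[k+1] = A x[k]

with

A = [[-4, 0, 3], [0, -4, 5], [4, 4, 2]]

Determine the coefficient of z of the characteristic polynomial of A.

Expand det(zI - A) for the 3×3 matrix.
p(z) = z^3 + 6z^2 - 32z - 160.
(Check: constant term = det(-A) = (-1)^3 det A = -160; coefficient of z^2 = -tr A = 6.)
The coefficient of z is -32.

-32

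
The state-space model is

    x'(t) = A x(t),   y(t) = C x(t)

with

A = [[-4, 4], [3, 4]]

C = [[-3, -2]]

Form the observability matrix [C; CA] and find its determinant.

72

CA = [[6, -20]]
Observability matrix O = [C; CA] = [[-3, -2], [6, -20]]
det(O) = (-3)·(-20) - (-2)·6 = 60 - (-12) = 72
Since det(O) ≠ 0, rank(O) = 2 and the system is completely observable.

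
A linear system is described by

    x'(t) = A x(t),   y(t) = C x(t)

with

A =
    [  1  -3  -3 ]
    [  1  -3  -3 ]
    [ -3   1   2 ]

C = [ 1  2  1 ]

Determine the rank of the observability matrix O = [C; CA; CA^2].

CA = [[0, -8, -7]]
CA^2 = [[13, 17, 10]]
Observability matrix O = [C; CA; CA^2] = [[1, 2, 1], [0, -8, -7], [13, 17, 10]]
det(O) = 1·((-8)·10 - (-7)·17) - 2·(0·10 - (-7)·13) + 1·(0·17 - (-8)·13) = 1·39 - 2·91 + 1·104 = -39 ≠ 0, so rank(O) = 3.
rank(O) = 3 = n, so the pair (A, C) is completely observable.

3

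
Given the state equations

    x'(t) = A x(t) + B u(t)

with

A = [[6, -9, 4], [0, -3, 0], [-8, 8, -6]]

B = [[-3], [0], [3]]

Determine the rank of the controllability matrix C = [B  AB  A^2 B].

1

AB = [[-6], [0], [6]]
A^2B = [[-12], [0], [12]]
Controllability matrix C = [B  AB  A^2B] = [[-3, -6, -12], [0, 0, 0], [3, 6, 12]]
Every column of C is a scalar multiple of column 1 = [-3, 0, 3] (multipliers 1, 2, 4), so the columns span a one-dimensional space.
C ≠ 0, hence rank(C) = 1.
rank(C) = 1 < n = 3, so the pair (A, B) is not completely controllable.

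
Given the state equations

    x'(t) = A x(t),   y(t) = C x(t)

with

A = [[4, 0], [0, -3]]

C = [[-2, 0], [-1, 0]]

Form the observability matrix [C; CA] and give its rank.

CA = [[-8, 0], [-4, 0]]
Observability matrix O = [C; CA] = [[-2, 0], [-1, 0], [-8, 0], [-4, 0]]
Every row of O is a scalar multiple of row 1 = [-2, 0] (multipliers 1, 1/2, 4, 2), so the rows span a one-dimensional space.
O ≠ 0, hence rank(O) = 1.
rank(O) = 1 < n = 2, so the pair (A, C) is not completely observable.

1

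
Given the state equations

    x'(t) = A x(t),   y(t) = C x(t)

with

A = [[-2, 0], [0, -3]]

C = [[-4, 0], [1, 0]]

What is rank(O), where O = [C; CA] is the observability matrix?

1

CA = [[8, 0], [-2, 0]]
Observability matrix O = [C; CA] = [[-4, 0], [1, 0], [8, 0], [-2, 0]]
Every row of O is a scalar multiple of row 1 = [-4, 0] (multipliers 1, -1/4, -2, 1/2), so the rows span a one-dimensional space.
O ≠ 0, hence rank(O) = 1.
rank(O) = 1 < n = 2, so the pair (A, C) is not completely observable.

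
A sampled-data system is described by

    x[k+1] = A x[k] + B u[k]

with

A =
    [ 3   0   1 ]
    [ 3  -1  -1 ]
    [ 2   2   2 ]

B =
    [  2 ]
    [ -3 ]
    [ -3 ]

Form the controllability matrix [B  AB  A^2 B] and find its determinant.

557

AB = [[3], [12], [-8]]
A^2B = [[1], [5], [14]]
Controllability matrix C = [B  AB  A^2B] = [[2, 3, 1], [-3, 12, 5], [-3, -8, 14]]
Expanding along the first row, det(C) = 2·(12·14 - 5·(-8)) - 3·((-3)·14 - 5·(-3)) + 1·((-3)·(-8) - 12·(-3)) = 2·208 - 3·(-27) + 1·60 = 557
Since det(C) ≠ 0, rank(C) = 3 and the system is completely controllable.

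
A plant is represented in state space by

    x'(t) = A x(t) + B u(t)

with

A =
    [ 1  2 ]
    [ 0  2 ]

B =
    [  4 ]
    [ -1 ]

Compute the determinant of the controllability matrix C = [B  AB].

-6

AB = [[2], [-2]]
Controllability matrix C = [B  AB] = [[4, 2], [-1, -2]]
det(C) = 4·(-2) - 2·(-1) = -8 - (-2) = -6
Since det(C) ≠ 0, rank(C) = 2 and the system is completely controllable.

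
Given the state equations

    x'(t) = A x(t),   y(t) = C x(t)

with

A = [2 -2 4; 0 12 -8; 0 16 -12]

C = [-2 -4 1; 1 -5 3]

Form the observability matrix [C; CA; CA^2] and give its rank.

CA = [[-4, -28, 12], [2, -14, 8]]
CA^2 = [[-8, -136, 64], [4, -44, 24]]
Observability matrix O = [C; CA; CA^2] = [[-2, -4, 1], [1, -5, 3], [-4, -28, 12], [2, -14, 8], [-8, -136, 64], [4, -44, 24]]
The columns c1, c2, c3 of O are linearly dependent: -c1 + c2 + 2·c3 = 0 (check each entry), so rank(O) ≤ 2.
The 2×2 minor from rows 1, 2, columns 1, 2 is (-2)·(-5) - (-4)·1 = 10 - (-4) = 14 ≠ 0, so rank(O) = 2.
rank(O) = 2 < n = 3, so the pair (A, C) is not completely observable.

2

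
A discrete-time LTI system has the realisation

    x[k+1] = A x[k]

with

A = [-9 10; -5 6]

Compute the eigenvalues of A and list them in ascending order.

det(zI - A) = z^2 - (tr A)z + det A, with tr A = (-9) + 6 = -3 and det A = (-9)·6 - 10·(-5) = -54 - (-50) = -4.
So p(z) = det(zI - A) = z^2 + 3z - 4.
Factor z^2 + 3z - 4: two numbers with sum -3 and product -4 are 1 and -4, so z^2 + 3z - 4 = (z - 1)(z + 4).
Hence p(z) = (z - 1) (z + 4), with roots -4, 1.

-4, 1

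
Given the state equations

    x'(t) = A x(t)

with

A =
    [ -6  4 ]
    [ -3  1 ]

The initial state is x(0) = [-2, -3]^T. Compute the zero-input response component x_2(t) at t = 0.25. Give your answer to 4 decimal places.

-2.2221

det(sI - A) = s^2 - (tr A)s + det A, with tr A = (-6) + 1 = -5 and det A = (-6)·1 - 4·(-3) = -6 - (-12) = 6.
So p(s) = det(sI - A) = s^2 + 5s + 6.
Factor s^2 + 5s + 6: two numbers with sum -5 and product 6 are -2 and -3, so s^2 + 5s + 6 = (s + 2)(s + 3).
Hence p(s) = (s + 2) (s + 3), with roots -3, -2.
The eigenvalues -3, -2 are distinct and real, so A is diagonalisable and x(t) = e^{At} x(0) = V diag(e^{λ_i t}) V^{-1} x(0), where the columns of V are the eigenvectors.
λ = -3: A - (-3)I = [[-3, 4], [-3, 4]]. Row 1 gives (-3)·v1 + 4·v2 = 0, so take v_1 = [4, 3]^T.
λ = -2: A - (-2)I = [[-4, 4], [-3, 3]]. Row 1 gives (-4)·v1 + 4·v2 = 0, so take v_2 = [1, 1]^T.
V = [v_1 v_2] = [[4, 1], [3, 1]] has det V = 1, so V^{-1} = adj(V)/det V = [[1, -1], [-3, 4]].
Modal coordinates z(0) = V^{-1} x(0): 1·(-2) + (-1)·(-3) = 1; (-3)·(-2) + 4·(-3) = -6; so z(0) = [1, -6]^T.
x_2(t) = Σ_i (v_i)_2 · z_i(0) · e^{λ_i t} (row 2 of V times the modal terms).
x_2(0.25) = 3·1·e^{-3·0.25} + 1·(-6)·e^{-2·0.25} = 3·0.472367 + (-6)·0.606531 = -2.2221.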